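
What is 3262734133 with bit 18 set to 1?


3262734133 | (1 << 18) = 3262734133 | 262144 = 3262996277

3262996277


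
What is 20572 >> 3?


0b101000001011100 >> 3 = 0b101000001011 = 2571

2571


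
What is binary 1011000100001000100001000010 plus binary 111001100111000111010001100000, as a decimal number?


1011000100001000100001000010 + 111001100111000111010001100000 = 1000100101011001111110010100010 = 1152187554

1152187554


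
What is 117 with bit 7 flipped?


117 ^ (1 << 7) = 117 ^ 128 = 245

245


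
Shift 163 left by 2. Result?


0b10100011 << 2 = 0b1010001100 = 652

652


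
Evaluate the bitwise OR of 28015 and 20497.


0b110110101101111 | 0b101000000010001 = 0b111110101111111 = 32127

32127


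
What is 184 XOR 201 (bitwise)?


0b10111000 ^ 0b11001001 = 0b1110001 = 113

113


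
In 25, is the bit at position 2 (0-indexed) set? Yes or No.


0b11001, bit 2 = 0. No

No


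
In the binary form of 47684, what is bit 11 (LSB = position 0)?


0b1011101001000100, position 11 = 1

1


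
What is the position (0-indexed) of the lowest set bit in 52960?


0b1100111011100000. Lowest set bit at position 5

5


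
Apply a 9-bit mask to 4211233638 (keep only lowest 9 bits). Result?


4211233638 & 511 = 358

358


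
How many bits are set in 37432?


0b1001001000111000 has 6 set bits

6


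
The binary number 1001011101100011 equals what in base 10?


1001011101100011 in decimal = 38755

38755


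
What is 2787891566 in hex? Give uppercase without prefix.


2787891566 = A62BD96E hex

A62BD96E


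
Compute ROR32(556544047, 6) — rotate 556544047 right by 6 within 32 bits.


Rotate 0b100001001011000011000000101111 right by 6 (32-bit) = 0b10111100100001001011000011000000 = 3162812608

3162812608


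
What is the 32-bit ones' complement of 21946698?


21946698 ^ 4294967295 = 4273020597

4273020597


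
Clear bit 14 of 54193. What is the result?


54193 & ~(1 << 14) = 37809

37809


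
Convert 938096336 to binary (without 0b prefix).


938096336 = 110111111010100011011011010000 in binary

110111111010100011011011010000


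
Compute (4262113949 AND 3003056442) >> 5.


Step 1: 4262113949 & 3003056442 = 2986999832
Step 2: 2986999832 >> 5 = 93343744

93343744


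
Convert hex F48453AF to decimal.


F48453AF hex = 4102312879 decimal

4102312879


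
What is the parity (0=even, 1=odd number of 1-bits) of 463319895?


0b11011100111011011001101010111 has 19 ones => parity 1

1


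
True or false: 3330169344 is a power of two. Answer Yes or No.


0b11000110011111100101101000000000. Multiple bits set => No

No


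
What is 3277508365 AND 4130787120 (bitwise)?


0b11000011010110101100111100001101 & 0b11110110001101101100111100110000 = 0b11000010000100101100111100000000 = 3256012544

3256012544


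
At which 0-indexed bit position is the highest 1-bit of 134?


0b10000110. Highest set bit at position 7

7


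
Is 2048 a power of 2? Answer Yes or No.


0b100000000000. Only one bit set => Yes

Yes


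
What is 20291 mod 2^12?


20291 & 4095 = 3907

3907


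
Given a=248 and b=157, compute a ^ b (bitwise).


248 ^ 157 = 101

101


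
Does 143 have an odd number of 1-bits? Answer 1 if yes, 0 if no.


0b10001111 has 5 ones => parity 1

1


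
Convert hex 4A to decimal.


4A hex = 74 decimal

74


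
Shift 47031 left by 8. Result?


0b1011011110110111 << 8 = 0b101101111011011100000000 = 12039936

12039936


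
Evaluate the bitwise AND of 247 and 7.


0b11110111 & 0b111 = 0b111 = 7

7


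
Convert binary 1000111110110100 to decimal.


1000111110110100 in decimal = 36788

36788


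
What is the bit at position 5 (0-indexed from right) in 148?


0b10010100, position 5 = 0

0


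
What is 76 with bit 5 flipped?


76 ^ (1 << 5) = 76 ^ 32 = 108

108


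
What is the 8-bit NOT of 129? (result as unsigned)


~0b10000001 = 0b1111110 = 126 (8-bit unsigned)

126


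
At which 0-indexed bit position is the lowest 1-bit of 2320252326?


0b10001010010011000011110110100110. Lowest set bit at position 1

1


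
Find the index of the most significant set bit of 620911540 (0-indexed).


0b100101000000100101101110110100. Highest set bit at position 29

29


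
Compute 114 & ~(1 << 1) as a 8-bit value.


114 & ~(1 << 1) = 112

112


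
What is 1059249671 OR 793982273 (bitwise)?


0b111111001000101101111000000111 | 0b101111010100110011010101000001 = 0b111111011100111111111101000111 = 1064566599

1064566599


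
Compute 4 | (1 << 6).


4 | (1 << 6) = 4 | 64 = 68

68


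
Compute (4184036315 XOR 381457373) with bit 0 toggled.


Step 1: 4184036315 ^ 381457373 = 4024418310
Step 2: 4024418310 ^ (1 << 0) = 4024418310 ^ 1 = 4024418311

4024418311


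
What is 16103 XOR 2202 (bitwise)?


0b11111011100111 ^ 0b100010011010 = 0b11011001111101 = 13949

13949


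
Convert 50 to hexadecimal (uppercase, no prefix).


50 = 32 hex

32


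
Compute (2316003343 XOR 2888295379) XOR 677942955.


Step 1: 2316003343 ^ 2888295379 = 640453596
Step 2: 640453596 ^ 677942955 = 239345015

239345015


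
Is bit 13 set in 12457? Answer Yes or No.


0b11000010101001, bit 13 = 1. Yes

Yes


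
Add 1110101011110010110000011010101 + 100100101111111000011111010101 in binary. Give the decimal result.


1110101011110010110000011010101 + 100100101111111000011111010101 = 10011010001110001110100010101010 = 2587420842

2587420842


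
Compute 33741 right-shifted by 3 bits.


0b1000001111001101 >> 3 = 0b1000001111001 = 4217

4217


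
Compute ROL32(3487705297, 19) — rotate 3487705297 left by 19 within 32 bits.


Rotate 0b11001111111000100010100011010001 left by 19 (32-bit) = 0b1000110100011100111111100010001 = 1183743761

1183743761


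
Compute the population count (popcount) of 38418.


0b1001011000010010 has 6 set bits

6


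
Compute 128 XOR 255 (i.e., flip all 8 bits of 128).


128 ^ 255 = 127

127


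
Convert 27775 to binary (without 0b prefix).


27775 = 110110001111111 in binary

110110001111111


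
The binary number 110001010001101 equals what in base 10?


110001010001101 in decimal = 25229

25229


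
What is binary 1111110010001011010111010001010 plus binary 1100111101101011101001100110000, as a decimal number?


1111110010001011010111010001010 + 1100111101101011101001100110000 = 11100101111110111000000110111010 = 3858465210

3858465210


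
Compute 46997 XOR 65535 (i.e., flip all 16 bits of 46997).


46997 ^ 65535 = 18538

18538


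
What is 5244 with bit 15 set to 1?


5244 | (1 << 15) = 5244 | 32768 = 38012

38012


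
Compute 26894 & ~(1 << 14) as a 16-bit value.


26894 & ~(1 << 14) = 10510

10510


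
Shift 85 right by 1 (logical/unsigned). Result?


0b1010101 >> 1 = 0b101010 = 42

42


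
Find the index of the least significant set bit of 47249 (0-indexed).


0b1011100010010001. Lowest set bit at position 0

0


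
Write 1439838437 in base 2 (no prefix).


1439838437 = 1010101110100100011000011100101 in binary

1010101110100100011000011100101


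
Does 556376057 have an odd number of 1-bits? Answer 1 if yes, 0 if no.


0b100001001010011001111111111001 has 17 ones => parity 1

1


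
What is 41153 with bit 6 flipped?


41153 ^ (1 << 6) = 41153 ^ 64 = 41089

41089


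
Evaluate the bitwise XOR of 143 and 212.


0b10001111 ^ 0b11010100 = 0b1011011 = 91

91


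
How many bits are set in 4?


0b100 has 1 set bits

1


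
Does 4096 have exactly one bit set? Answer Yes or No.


0b1000000000000. Only one bit set => Yes

Yes


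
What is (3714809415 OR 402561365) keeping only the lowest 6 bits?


Step 1: 3714809415 | 402561365 = 3758096215
Step 2: 3758096215 & 63 = 23

23


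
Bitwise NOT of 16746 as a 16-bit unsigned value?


~0b100000101101010 = 0b1011111010010101 = 48789 (16-bit unsigned)

48789


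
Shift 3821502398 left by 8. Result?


0b11100011110001110111111110111110 << 8 = 0b1110001111000111011111111011111000000000 = 978304613888

978304613888


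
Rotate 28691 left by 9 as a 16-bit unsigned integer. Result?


Rotate 0b111000000010011 left by 9 (16-bit) = 0b10011011100000 = 9952

9952


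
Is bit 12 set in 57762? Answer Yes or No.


0b1110000110100010, bit 12 = 0. No

No


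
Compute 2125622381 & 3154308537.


0b1111110101100100110110001101101 & 0b10111100000000101110110110111001 = 0b111100000000100110110000101001 = 1006791721

1006791721


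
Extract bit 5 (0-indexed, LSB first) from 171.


0b10101011, position 5 = 1

1


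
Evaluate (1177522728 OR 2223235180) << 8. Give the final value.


Step 1: 1177522728 | 2223235180 = 3333419628
Step 2: 3333419628 << 8 = 853355424768

853355424768


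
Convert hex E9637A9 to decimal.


E9637A9 hex = 244725673 decimal

244725673


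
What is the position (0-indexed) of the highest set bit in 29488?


0b111001100110000. Highest set bit at position 14

14


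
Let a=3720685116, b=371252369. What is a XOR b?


3720685116 ^ 371252369 = 3420846765

3420846765


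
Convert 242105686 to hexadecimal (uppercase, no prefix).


242105686 = E6E3D56 hex

E6E3D56


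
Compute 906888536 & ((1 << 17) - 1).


906888536 & 131071 = 1368

1368


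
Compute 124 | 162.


0b1111100 | 0b10100010 = 0b11111110 = 254

254


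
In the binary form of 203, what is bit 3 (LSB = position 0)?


0b11001011, position 3 = 1

1


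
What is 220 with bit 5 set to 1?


220 | (1 << 5) = 220 | 32 = 252

252


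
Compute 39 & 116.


0b100111 & 0b1110100 = 0b100100 = 36

36


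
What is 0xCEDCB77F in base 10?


CEDCB77F hex = 3470571391 decimal

3470571391


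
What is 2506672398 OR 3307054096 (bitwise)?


0b10010101011010001100100100001110 | 0b11000101000111011010010000010000 = 0b11010101011111011110110100011110 = 3581799710

3581799710


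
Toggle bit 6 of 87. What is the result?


87 ^ (1 << 6) = 87 ^ 64 = 23

23


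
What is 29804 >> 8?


0b111010001101100 >> 8 = 0b1110100 = 116

116


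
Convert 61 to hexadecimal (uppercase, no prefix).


61 = 3D hex

3D


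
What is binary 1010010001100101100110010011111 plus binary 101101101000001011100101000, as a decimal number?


1010010001100101100110010011111 + 101101101000001011100101000 = 1010111111001101110001111000111 = 1474749383

1474749383


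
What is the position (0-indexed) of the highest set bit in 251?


0b11111011. Highest set bit at position 7

7


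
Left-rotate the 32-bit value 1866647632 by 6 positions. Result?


Rotate 0b1101111010000101100100001010000 left by 6 (32-bit) = 0b11010000101100100001010000011011 = 3501331483

3501331483


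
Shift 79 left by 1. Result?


0b1001111 << 1 = 0b10011110 = 158

158


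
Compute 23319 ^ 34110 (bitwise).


0b101101100010111 ^ 0b1000010100111110 = 0b1101111000101001 = 56873

56873


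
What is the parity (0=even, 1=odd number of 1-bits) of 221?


0b11011101 has 6 ones => parity 0

0


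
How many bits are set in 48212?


0b1011110001010100 has 8 set bits

8


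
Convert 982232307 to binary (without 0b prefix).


982232307 = 111010100010111010110011110011 in binary

111010100010111010110011110011


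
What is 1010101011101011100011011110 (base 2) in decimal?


1010101011101011100011011110 in decimal = 179222750

179222750


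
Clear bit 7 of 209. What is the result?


209 & ~(1 << 7) = 81

81


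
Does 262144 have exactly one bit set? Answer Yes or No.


0b1000000000000000000. Only one bit set => Yes

Yes


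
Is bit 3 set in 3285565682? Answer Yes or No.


0b11000011110101011100000011110010, bit 3 = 0. No

No


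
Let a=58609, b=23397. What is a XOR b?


58609 ^ 23397 = 49044

49044


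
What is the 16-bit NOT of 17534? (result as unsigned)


~0b100010001111110 = 0b1011101110000001 = 48001 (16-bit unsigned)

48001


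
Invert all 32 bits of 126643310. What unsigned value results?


126643310 ^ 4294967295 = 4168323985

4168323985


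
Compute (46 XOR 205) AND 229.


Step 1: 46 ^ 205 = 227
Step 2: 227 & 229 = 225

225


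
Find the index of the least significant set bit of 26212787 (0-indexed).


0b1100011111111100110110011. Lowest set bit at position 0

0


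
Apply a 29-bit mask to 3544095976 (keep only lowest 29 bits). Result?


3544095976 & 536870911 = 322870504

322870504


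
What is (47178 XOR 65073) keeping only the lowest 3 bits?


Step 1: 47178 ^ 65073 = 18043
Step 2: 18043 & 7 = 3

3


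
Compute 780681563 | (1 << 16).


780681563 | (1 << 16) = 780681563 | 65536 = 780747099

780747099


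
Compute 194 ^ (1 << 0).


194 ^ (1 << 0) = 194 ^ 1 = 195

195


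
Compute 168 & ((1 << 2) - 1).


168 & 3 = 0

0


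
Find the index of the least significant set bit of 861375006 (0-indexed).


0b110011010101111000101000011110. Lowest set bit at position 1

1


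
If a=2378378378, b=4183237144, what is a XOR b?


2378378378 ^ 4183237144 = 1955860114

1955860114


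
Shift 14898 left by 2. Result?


0b11101000110010 << 2 = 0b1110100011001000 = 59592

59592


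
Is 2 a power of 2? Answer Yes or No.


0b10. Only one bit set => Yes

Yes


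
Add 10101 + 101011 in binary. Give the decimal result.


10101 + 101011 = 1000000 = 64

64


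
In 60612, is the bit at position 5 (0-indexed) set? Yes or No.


0b1110110011000100, bit 5 = 0. No

No


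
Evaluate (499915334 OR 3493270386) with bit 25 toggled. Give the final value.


Step 1: 499915334 | 3493270386 = 3724483446
Step 2: 3724483446 ^ (1 << 25) = 3724483446 ^ 33554432 = 3758037878

3758037878


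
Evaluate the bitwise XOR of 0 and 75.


0b0 ^ 0b1001011 = 0b1001011 = 75

75


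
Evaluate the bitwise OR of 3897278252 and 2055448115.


0b11101000010010111011111100101100 | 0b1111010100000111010011000110011 = 0b11111010110010111011111100111111 = 4207656767

4207656767


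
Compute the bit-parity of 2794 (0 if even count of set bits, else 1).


0b101011101010 has 7 ones => parity 1

1


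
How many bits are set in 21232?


0b101001011110000 has 7 set bits

7


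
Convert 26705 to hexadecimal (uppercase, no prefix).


26705 = 6851 hex

6851


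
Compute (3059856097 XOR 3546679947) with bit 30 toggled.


Step 1: 3059856097 ^ 3546679947 = 1695004778
Step 2: 1695004778 ^ (1 << 30) = 1695004778 ^ 1073741824 = 621262954

621262954


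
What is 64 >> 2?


0b1000000 >> 2 = 0b10000 = 16

16


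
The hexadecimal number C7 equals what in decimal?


C7 hex = 199 decimal

199


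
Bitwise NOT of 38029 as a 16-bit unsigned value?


~0b1001010010001101 = 0b110101101110010 = 27506 (16-bit unsigned)

27506


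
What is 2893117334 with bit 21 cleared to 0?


2893117334 & ~(1 << 21) = 2891020182

2891020182


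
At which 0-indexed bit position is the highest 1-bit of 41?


0b101001. Highest set bit at position 5

5


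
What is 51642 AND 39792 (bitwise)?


0b1100100110111010 & 0b1001101101110000 = 0b1000100100110000 = 35120

35120


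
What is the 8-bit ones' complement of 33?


33 ^ 255 = 222

222


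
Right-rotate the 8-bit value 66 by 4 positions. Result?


Rotate 0b1000010 right by 4 (8-bit) = 0b100100 = 36

36


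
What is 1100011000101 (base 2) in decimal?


1100011000101 in decimal = 6341

6341


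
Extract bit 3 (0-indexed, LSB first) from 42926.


0b1010011110101110, position 3 = 1

1


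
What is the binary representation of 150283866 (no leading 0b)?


150283866 = 1000111101010010011001011010 in binary

1000111101010010011001011010


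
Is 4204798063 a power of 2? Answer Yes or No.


0b11111010101000000010000001101111. Multiple bits set => No

No


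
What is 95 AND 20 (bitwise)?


0b1011111 & 0b10100 = 0b10100 = 20

20


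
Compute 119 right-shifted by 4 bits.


0b1110111 >> 4 = 0b111 = 7

7


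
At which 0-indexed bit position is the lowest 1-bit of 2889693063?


0b10101100001111010011011110000111. Lowest set bit at position 0

0


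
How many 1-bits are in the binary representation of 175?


0b10101111 has 6 set bits

6


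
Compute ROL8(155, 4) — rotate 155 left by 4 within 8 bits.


Rotate 0b10011011 left by 4 (8-bit) = 0b10111001 = 185

185


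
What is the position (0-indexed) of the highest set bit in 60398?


0b1110101111101110. Highest set bit at position 15

15


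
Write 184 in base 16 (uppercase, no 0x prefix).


184 = B8 hex

B8


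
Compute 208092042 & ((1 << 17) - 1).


208092042 & 131071 = 80778

80778


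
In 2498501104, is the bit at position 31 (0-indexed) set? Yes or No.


0b10010100111011000001100111110000, bit 31 = 1. Yes

Yes


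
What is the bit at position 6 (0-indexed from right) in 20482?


0b101000000000010, position 6 = 0

0


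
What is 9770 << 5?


0b10011000101010 << 5 = 0b1001100010101000000 = 312640

312640


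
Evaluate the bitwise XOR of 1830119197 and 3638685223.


0b1101101000101010110011100011101 ^ 0b11011000111000011110111000100111 = 0b10110101111101001000100100111010 = 3052702010

3052702010


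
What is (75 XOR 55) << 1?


Step 1: 75 ^ 55 = 124
Step 2: 124 << 1 = 248

248


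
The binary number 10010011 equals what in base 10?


10010011 in decimal = 147

147


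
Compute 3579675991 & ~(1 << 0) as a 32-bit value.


3579675991 & ~(1 << 0) = 3579675990

3579675990


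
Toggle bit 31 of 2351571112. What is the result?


2351571112 ^ (1 << 31) = 2351571112 ^ 2147483648 = 204087464

204087464


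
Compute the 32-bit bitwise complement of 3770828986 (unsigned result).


~0b11100000110000100100100010111010 = 0b11111001111011011011101000101 = 524138309 (32-bit unsigned)

524138309


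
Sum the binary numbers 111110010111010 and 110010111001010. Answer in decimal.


111110010111010 + 110010111001010 = 1110001010000100 = 57988

57988


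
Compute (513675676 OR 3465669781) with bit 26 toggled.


Step 1: 513675676 | 3465669781 = 3735027101
Step 2: 3735027101 ^ (1 << 26) = 3735027101 ^ 67108864 = 3667918237

3667918237


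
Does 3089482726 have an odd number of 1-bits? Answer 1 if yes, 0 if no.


0b10111000001001011100001111100110 has 16 ones => parity 0

0


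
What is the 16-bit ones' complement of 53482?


53482 ^ 65535 = 12053

12053


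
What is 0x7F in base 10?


7F hex = 127 decimal

127


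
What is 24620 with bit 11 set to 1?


24620 | (1 << 11) = 24620 | 2048 = 26668

26668


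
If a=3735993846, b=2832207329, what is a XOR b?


3735993846 ^ 2832207329 = 1988014103

1988014103


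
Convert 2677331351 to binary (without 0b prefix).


2677331351 = 10011111100101001101010110010111 in binary

10011111100101001101010110010111


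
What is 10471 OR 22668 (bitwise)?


0b10100011100111 | 0b101100010001100 = 0b111100011101111 = 30959

30959


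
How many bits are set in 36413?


0b1000111000111101 has 9 set bits

9


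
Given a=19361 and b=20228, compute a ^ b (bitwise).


19361 ^ 20228 = 1189

1189


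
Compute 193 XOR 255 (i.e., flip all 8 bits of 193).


193 ^ 255 = 62

62


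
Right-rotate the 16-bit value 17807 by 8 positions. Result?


Rotate 0b100010110001111 right by 8 (16-bit) = 0b1000111101000101 = 36677

36677


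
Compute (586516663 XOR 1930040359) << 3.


Step 1: 586516663 ^ 1930040359 = 1375706256
Step 2: 1375706256 << 3 = 11005650048

11005650048


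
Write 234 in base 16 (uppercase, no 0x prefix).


234 = EA hex

EA


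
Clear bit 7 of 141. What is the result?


141 & ~(1 << 7) = 13

13


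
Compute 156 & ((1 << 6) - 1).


156 & 63 = 28

28


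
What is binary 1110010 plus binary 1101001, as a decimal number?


1110010 + 1101001 = 11011011 = 219

219


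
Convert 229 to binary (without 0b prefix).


229 = 11100101 in binary

11100101


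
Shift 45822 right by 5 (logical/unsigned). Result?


0b1011001011111110 >> 5 = 0b10110010111 = 1431

1431


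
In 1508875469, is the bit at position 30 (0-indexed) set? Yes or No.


0b1011001111011111001110011001101, bit 30 = 1. Yes

Yes


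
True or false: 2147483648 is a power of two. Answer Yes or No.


0b10000000000000000000000000000000. Only one bit set => Yes

Yes


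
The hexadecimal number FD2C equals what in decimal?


FD2C hex = 64812 decimal

64812


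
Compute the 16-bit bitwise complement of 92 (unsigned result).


~0b1011100 = 0b1111111110100011 = 65443 (16-bit unsigned)

65443


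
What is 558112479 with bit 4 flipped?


558112479 ^ (1 << 4) = 558112479 ^ 16 = 558112463

558112463


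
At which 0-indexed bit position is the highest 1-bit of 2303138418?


0b10001001010001110001101001110010. Highest set bit at position 31

31


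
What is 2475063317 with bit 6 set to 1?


2475063317 | (1 << 6) = 2475063317 | 64 = 2475063381

2475063381


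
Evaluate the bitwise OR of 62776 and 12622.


0b1111010100111000 | 0b11000101001110 = 0b1111010101111110 = 62846

62846


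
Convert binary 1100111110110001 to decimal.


1100111110110001 in decimal = 53169

53169


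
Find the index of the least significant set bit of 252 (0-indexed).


0b11111100. Lowest set bit at position 2

2


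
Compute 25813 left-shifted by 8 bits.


0b110010011010101 << 8 = 0b11001001101010100000000 = 6608128

6608128


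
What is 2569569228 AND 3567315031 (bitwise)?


0b10011001001010001000001111001100 & 0b11010100101000001110100001010111 = 0b10010000001000001000000001000100 = 2418049092

2418049092


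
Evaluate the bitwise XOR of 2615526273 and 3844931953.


0b10011011111001011100001110000001 ^ 0b11100101001011010000000101110001 = 0b1111110110010001100001011110000 = 2127086320

2127086320


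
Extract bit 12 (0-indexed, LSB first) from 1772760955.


0b1101001101010100010111101111011, position 12 = 0

0


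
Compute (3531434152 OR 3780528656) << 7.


Step 1: 3531434152 | 3780528656 = 4085213880
Step 2: 4085213880 << 7 = 522907376640

522907376640


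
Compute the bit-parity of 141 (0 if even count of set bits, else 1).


0b10001101 has 4 ones => parity 0

0


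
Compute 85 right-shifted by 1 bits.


0b1010101 >> 1 = 0b101010 = 42

42


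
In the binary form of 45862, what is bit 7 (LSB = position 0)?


0b1011001100100110, position 7 = 0

0


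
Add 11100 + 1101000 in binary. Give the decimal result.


11100 + 1101000 = 10000100 = 132

132


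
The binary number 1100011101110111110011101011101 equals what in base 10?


1100011101110111110011101011101 in decimal = 1673258845

1673258845


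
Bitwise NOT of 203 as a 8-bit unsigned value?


~0b11001011 = 0b110100 = 52 (8-bit unsigned)

52


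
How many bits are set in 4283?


0b1000010111011 has 7 set bits

7


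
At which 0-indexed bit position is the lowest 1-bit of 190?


0b10111110. Lowest set bit at position 1

1


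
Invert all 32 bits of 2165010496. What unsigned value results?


2165010496 ^ 4294967295 = 2129956799

2129956799


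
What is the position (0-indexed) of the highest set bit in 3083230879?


0b10110111110001100101111010011111. Highest set bit at position 31

31


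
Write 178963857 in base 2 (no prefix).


178963857 = 1010101010101100010110010001 in binary

1010101010101100010110010001


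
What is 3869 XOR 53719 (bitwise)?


0b111100011101 ^ 0b1101000111010111 = 0b1101111011001010 = 57034

57034


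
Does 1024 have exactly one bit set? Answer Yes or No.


0b10000000000. Only one bit set => Yes

Yes


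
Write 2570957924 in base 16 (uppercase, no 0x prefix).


2570957924 = 993DB464 hex

993DB464


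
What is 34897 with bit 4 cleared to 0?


34897 & ~(1 << 4) = 34881

34881


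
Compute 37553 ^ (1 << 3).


37553 ^ (1 << 3) = 37553 ^ 8 = 37561

37561


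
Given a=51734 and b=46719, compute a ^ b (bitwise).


51734 ^ 46719 = 31849

31849


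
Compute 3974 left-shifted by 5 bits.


0b111110000110 << 5 = 0b11111000011000000 = 127168

127168


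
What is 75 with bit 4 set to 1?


75 | (1 << 4) = 75 | 16 = 91

91


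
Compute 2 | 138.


0b10 | 0b10001010 = 0b10001010 = 138

138


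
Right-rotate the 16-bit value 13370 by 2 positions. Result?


Rotate 0b11010000111010 right by 2 (16-bit) = 0b1000110100001110 = 36110

36110


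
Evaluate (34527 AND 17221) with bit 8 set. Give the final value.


Step 1: 34527 & 17221 = 581
Step 2: 581 | (1 << 8) = 581 | 256 = 837

837


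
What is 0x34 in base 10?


34 hex = 52 decimal

52


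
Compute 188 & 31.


0b10111100 & 0b11111 = 0b11100 = 28

28


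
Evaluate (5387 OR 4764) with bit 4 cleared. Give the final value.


Step 1: 5387 | 4764 = 6047
Step 2: 6047 & ~(1 << 4) = 6031

6031


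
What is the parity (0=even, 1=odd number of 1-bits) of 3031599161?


0b10110100101100101000100000111001 has 14 ones => parity 0

0


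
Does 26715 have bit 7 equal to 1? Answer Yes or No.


0b110100001011011, bit 7 = 0. No

No


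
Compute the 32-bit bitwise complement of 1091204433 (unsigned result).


~0b1000001000010100111010101010001 = 0b10111110111101011000101010101110 = 3203762862 (32-bit unsigned)

3203762862


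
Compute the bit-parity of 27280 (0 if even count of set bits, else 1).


0b110101010010000 has 6 ones => parity 0

0


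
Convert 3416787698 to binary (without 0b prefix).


3416787698 = 11001011101010000000101011110010 in binary

11001011101010000000101011110010


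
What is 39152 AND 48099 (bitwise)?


0b1001100011110000 & 0b1011101111100011 = 0b1001100011100000 = 39136

39136


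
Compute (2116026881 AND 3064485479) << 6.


Step 1: 2116026881 & 3064485479 = 908067329
Step 2: 908067329 << 6 = 58116309056

58116309056


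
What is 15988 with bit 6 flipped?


15988 ^ (1 << 6) = 15988 ^ 64 = 15924

15924


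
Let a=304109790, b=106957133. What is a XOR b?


304109790 ^ 106957133 = 339759507

339759507


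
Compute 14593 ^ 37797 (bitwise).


0b11100100000001 ^ 0b1001001110100101 = 0b1010101010100100 = 43684

43684


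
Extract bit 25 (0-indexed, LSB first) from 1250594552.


0b1001010100010101000111011111000, position 25 = 1

1


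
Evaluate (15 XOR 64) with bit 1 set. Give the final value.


Step 1: 15 ^ 64 = 79
Step 2: 79 | (1 << 1) = 79 | 2 = 79

79


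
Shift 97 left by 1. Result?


0b1100001 << 1 = 0b11000010 = 194

194


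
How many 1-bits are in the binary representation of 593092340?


0b100011010110011101111011110100 has 18 set bits

18


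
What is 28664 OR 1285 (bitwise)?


0b110111111111000 | 0b10100000101 = 0b110111111111101 = 28669

28669


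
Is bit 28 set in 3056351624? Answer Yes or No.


0b10110110001011000011100110001000, bit 28 = 1. Yes

Yes


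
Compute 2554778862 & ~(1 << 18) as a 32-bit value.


2554778862 & ~(1 << 18) = 2554516718

2554516718


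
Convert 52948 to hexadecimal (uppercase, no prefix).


52948 = CED4 hex

CED4


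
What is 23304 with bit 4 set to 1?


23304 | (1 << 4) = 23304 | 16 = 23320

23320


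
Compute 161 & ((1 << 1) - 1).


161 & 1 = 1

1


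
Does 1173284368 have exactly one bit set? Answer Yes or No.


0b1000101111011101110011000010000. Multiple bits set => No

No


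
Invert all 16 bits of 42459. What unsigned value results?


42459 ^ 65535 = 23076

23076


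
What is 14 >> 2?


0b1110 >> 2 = 0b11 = 3

3


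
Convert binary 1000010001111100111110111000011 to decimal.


1000010001111100111110111000011 in decimal = 1111391683

1111391683


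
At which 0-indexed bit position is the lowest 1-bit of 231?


0b11100111. Lowest set bit at position 0

0


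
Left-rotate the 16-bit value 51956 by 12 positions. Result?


Rotate 0b1100101011110100 left by 12 (16-bit) = 0b100110010101111 = 19631

19631


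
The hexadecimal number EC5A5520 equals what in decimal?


EC5A5520 hex = 3965343008 decimal

3965343008


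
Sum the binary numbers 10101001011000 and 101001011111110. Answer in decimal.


10101001011000 + 101001011111110 = 111110101010110 = 32086

32086


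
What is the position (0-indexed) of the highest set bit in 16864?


0b100000111100000. Highest set bit at position 14

14


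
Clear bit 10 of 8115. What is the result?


8115 & ~(1 << 10) = 7091

7091


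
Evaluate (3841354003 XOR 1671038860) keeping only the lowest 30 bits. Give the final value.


Step 1: 3841354003 ^ 1671038860 = 2272030367
Step 2: 2272030367 & 1073741823 = 124546719

124546719


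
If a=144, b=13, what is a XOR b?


144 ^ 13 = 157

157


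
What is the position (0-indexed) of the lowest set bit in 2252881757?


0b10000110010010000011111101011101. Lowest set bit at position 0

0


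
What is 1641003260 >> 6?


0b1100001110011111011100011111100 >> 6 = 0b1100001110011111011100011 = 25640675

25640675


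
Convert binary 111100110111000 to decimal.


111100110111000 in decimal = 31160

31160


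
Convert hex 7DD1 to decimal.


7DD1 hex = 32209 decimal

32209


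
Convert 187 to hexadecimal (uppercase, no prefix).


187 = BB hex

BB


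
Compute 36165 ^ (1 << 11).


36165 ^ (1 << 11) = 36165 ^ 2048 = 34117

34117


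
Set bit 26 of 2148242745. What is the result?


2148242745 | (1 << 26) = 2148242745 | 67108864 = 2215351609

2215351609


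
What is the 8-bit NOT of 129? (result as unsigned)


~0b10000001 = 0b1111110 = 126 (8-bit unsigned)

126


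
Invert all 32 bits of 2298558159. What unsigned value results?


2298558159 ^ 4294967295 = 1996409136

1996409136


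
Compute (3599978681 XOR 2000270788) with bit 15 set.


Step 1: 3599978681 ^ 2000270788 = 2712331645
Step 2: 2712331645 | (1 << 15) = 2712331645 | 32768 = 2712331645

2712331645


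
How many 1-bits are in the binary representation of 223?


0b11011111 has 7 set bits

7


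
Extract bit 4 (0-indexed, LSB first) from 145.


0b10010001, position 4 = 1

1


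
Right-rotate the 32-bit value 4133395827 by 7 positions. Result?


Rotate 0b11110110010111101001110101110011 right by 7 (32-bit) = 0b11100111111011001011110100111010 = 3891051834

3891051834


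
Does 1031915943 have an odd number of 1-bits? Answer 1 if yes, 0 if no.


0b111101100000011100100110100111 has 16 ones => parity 0

0


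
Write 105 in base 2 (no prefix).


105 = 1101001 in binary

1101001


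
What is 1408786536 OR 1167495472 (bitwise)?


0b1010011111110000110000001101000 | 0b1000101100101101001000100110000 = 0b1010111111111101111000101111000 = 1476325752

1476325752


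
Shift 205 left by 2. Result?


0b11001101 << 2 = 0b1100110100 = 820

820


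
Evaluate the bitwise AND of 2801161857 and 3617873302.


0b10100110111101100101011010000001 & 0b11010111101001000101110110010110 = 0b10000110101001000101010010000000 = 2258916480

2258916480


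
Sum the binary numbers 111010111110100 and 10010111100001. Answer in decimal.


111010111110100 + 10010111100001 = 1001101111010101 = 39893

39893


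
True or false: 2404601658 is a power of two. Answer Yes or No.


0b10001111010100110100111100111010. Multiple bits set => No

No


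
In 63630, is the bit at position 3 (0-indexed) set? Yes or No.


0b1111100010001110, bit 3 = 1. Yes

Yes


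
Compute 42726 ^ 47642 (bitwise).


0b1010011011100110 ^ 0b1011101000011010 = 0b1110011111100 = 7420

7420


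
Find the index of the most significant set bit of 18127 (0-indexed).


0b100011011001111. Highest set bit at position 14

14


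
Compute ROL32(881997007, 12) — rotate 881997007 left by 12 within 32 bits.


Rotate 0b110100100100100011010011001111 left by 12 (32-bit) = 0b100011010011001111001101001001 = 592245577

592245577


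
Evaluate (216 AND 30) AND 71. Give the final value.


Step 1: 216 & 30 = 24
Step 2: 24 & 71 = 0

0


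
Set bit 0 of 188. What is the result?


188 | (1 << 0) = 188 | 1 = 189

189


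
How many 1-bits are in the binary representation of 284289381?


0b10000111100011110100101100101 has 15 set bits

15


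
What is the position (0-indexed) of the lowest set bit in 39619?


0b1001101011000011. Lowest set bit at position 0

0


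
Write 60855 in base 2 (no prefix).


60855 = 1110110110110111 in binary

1110110110110111


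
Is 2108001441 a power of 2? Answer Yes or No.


0b1111101101001011000110010100001. Multiple bits set => No

No


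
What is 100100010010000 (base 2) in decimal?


100100010010000 in decimal = 18576

18576


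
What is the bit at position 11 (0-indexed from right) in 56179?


0b1101101101110011, position 11 = 1

1


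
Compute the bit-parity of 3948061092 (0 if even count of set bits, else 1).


0b11101011010100101010000110100100 has 15 ones => parity 1

1


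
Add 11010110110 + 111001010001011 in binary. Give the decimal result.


11010110110 + 111001010001011 = 111100101000001 = 31041

31041


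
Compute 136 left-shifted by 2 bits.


0b10001000 << 2 = 0b1000100000 = 544

544


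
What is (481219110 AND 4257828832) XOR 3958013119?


Step 1: 481219110 & 4257828832 = 478691872
Step 2: 478691872 ^ 3958013119 = 4150410911

4150410911


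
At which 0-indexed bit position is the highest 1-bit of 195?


0b11000011. Highest set bit at position 7

7


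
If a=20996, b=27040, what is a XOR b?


20996 ^ 27040 = 15268

15268


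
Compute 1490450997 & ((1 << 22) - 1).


1490450997 & 4194303 = 1473077

1473077


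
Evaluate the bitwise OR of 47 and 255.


0b101111 | 0b11111111 = 0b11111111 = 255

255


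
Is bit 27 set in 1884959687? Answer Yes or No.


0b1110000010110100011001111000111, bit 27 = 0. No

No


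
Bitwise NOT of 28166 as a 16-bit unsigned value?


~0b110111000000110 = 0b1001000111111001 = 37369 (16-bit unsigned)

37369


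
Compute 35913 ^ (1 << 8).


35913 ^ (1 << 8) = 35913 ^ 256 = 36169

36169


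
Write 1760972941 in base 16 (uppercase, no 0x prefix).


1760972941 = 68F6508D hex

68F6508D


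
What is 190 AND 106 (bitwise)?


0b10111110 & 0b1101010 = 0b101010 = 42

42


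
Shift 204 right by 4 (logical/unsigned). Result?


0b11001100 >> 4 = 0b1100 = 12

12


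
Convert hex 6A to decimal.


6A hex = 106 decimal

106


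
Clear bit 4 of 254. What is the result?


254 & ~(1 << 4) = 238

238


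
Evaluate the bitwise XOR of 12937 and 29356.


0b11001010001001 ^ 0b111001010101100 = 0b100000000100101 = 16421

16421


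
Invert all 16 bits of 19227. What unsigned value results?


19227 ^ 65535 = 46308

46308


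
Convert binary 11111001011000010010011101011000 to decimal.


11111001011000010010011101011000 in decimal = 4183893848

4183893848


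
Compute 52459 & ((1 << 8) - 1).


52459 & 255 = 235

235


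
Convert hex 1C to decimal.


1C hex = 28 decimal

28


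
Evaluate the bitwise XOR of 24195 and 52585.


0b101111010000011 ^ 0b1100110101101001 = 0b1001001111101010 = 37866

37866


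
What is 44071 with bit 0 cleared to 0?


44071 & ~(1 << 0) = 44070

44070


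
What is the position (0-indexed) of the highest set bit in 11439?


0b10110010101111. Highest set bit at position 13

13


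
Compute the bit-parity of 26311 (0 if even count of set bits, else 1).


0b110011011000111 has 9 ones => parity 1

1


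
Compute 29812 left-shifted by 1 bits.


0b111010001110100 << 1 = 0b1110100011101000 = 59624

59624


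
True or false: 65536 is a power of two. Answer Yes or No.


0b10000000000000000. Only one bit set => Yes

Yes


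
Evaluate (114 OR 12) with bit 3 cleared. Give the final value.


Step 1: 114 | 12 = 126
Step 2: 126 & ~(1 << 3) = 118

118


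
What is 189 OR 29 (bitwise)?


0b10111101 | 0b11101 = 0b10111101 = 189

189


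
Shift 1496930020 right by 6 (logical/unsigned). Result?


0b1011001001110010101011011100100 >> 6 = 0b1011001001110010101011011 = 23389531

23389531


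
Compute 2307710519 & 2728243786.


0b10001001100011001101111000110111 & 0b10100010100111011011001001001010 = 0b10000000100011001001001000000010 = 2156696066

2156696066


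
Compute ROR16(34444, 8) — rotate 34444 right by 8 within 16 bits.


Rotate 0b1000011010001100 right by 8 (16-bit) = 0b1000110010000110 = 35974

35974


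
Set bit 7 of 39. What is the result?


39 | (1 << 7) = 39 | 128 = 167

167


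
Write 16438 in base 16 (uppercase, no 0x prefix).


16438 = 4036 hex

4036


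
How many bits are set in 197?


0b11000101 has 4 set bits

4


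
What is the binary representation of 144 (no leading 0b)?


144 = 10010000 in binary

10010000


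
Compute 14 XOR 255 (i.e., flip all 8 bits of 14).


14 ^ 255 = 241

241


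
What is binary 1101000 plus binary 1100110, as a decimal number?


1101000 + 1100110 = 11001110 = 206

206


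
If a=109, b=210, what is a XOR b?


109 ^ 210 = 191

191


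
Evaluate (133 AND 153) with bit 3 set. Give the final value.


Step 1: 133 & 153 = 129
Step 2: 129 | (1 << 3) = 129 | 8 = 137

137


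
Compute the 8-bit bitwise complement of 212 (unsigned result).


~0b11010100 = 0b101011 = 43 (8-bit unsigned)

43


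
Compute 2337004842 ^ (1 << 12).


2337004842 ^ (1 << 12) = 2337004842 ^ 4096 = 2337000746

2337000746


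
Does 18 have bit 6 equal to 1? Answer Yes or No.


0b10010, bit 6 = 0. No

No


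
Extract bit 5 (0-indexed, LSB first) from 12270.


0b10111111101110, position 5 = 1

1


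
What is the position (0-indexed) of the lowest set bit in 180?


0b10110100. Lowest set bit at position 2

2


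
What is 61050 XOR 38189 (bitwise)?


0b1110111001111010 ^ 0b1001010100101101 = 0b111101101010111 = 31575

31575


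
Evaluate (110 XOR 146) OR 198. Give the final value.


Step 1: 110 ^ 146 = 252
Step 2: 252 | 198 = 254

254


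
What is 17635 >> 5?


0b100010011100011 >> 5 = 0b1000100111 = 551

551


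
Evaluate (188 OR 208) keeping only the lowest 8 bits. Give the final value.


Step 1: 188 | 208 = 252
Step 2: 252 & 255 = 252

252


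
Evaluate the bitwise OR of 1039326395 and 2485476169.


0b111101111100101101110010111011 | 0b10010100001001010101101101001001 = 0b10111101111101111101111111111011 = 3187138555

3187138555


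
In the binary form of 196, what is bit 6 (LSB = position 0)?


0b11000100, position 6 = 1

1


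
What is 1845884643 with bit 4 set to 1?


1845884643 | (1 << 4) = 1845884643 | 16 = 1845884659

1845884659


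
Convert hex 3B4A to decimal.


3B4A hex = 15178 decimal

15178


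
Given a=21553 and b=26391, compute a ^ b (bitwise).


21553 ^ 26391 = 13094

13094
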